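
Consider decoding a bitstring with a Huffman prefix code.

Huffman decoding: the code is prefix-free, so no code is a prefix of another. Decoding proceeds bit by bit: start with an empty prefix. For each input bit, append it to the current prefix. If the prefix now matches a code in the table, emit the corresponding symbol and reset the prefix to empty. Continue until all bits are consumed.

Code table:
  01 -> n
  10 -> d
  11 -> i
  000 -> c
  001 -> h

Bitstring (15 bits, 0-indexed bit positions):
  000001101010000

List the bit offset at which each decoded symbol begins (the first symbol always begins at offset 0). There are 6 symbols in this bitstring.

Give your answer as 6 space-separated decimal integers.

Answer: 0 3 6 8 10 12

Derivation:
Bit 0: prefix='0' (no match yet)
Bit 1: prefix='00' (no match yet)
Bit 2: prefix='000' -> emit 'c', reset
Bit 3: prefix='0' (no match yet)
Bit 4: prefix='00' (no match yet)
Bit 5: prefix='001' -> emit 'h', reset
Bit 6: prefix='1' (no match yet)
Bit 7: prefix='10' -> emit 'd', reset
Bit 8: prefix='1' (no match yet)
Bit 9: prefix='10' -> emit 'd', reset
Bit 10: prefix='1' (no match yet)
Bit 11: prefix='10' -> emit 'd', reset
Bit 12: prefix='0' (no match yet)
Bit 13: prefix='00' (no match yet)
Bit 14: prefix='000' -> emit 'c', reset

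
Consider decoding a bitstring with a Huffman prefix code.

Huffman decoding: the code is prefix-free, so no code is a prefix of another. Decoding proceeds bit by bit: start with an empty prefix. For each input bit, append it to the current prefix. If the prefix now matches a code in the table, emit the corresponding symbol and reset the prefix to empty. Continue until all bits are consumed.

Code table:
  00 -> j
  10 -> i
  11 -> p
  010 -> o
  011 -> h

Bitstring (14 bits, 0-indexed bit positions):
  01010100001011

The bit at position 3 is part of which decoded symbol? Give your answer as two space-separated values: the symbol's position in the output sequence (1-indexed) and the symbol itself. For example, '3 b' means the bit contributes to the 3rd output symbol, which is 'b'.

Answer: 2 i

Derivation:
Bit 0: prefix='0' (no match yet)
Bit 1: prefix='01' (no match yet)
Bit 2: prefix='010' -> emit 'o', reset
Bit 3: prefix='1' (no match yet)
Bit 4: prefix='10' -> emit 'i', reset
Bit 5: prefix='1' (no match yet)
Bit 6: prefix='10' -> emit 'i', reset
Bit 7: prefix='0' (no match yet)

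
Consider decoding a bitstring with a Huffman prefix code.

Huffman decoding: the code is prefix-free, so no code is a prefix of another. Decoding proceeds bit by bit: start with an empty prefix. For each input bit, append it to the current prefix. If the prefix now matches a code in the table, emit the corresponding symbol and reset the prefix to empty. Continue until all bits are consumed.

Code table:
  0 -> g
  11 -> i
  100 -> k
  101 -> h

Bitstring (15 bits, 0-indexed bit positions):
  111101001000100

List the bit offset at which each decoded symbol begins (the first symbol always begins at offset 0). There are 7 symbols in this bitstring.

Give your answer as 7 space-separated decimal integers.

Bit 0: prefix='1' (no match yet)
Bit 1: prefix='11' -> emit 'i', reset
Bit 2: prefix='1' (no match yet)
Bit 3: prefix='11' -> emit 'i', reset
Bit 4: prefix='0' -> emit 'g', reset
Bit 5: prefix='1' (no match yet)
Bit 6: prefix='10' (no match yet)
Bit 7: prefix='100' -> emit 'k', reset
Bit 8: prefix='1' (no match yet)
Bit 9: prefix='10' (no match yet)
Bit 10: prefix='100' -> emit 'k', reset
Bit 11: prefix='0' -> emit 'g', reset
Bit 12: prefix='1' (no match yet)
Bit 13: prefix='10' (no match yet)
Bit 14: prefix='100' -> emit 'k', reset

Answer: 0 2 4 5 8 11 12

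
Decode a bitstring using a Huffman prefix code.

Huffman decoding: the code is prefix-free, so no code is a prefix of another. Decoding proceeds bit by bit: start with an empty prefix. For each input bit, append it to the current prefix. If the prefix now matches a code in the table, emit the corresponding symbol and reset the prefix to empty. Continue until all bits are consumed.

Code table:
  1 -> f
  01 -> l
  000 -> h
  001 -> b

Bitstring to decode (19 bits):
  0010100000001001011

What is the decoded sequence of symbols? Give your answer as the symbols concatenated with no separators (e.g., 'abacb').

Answer: blhhlblf

Derivation:
Bit 0: prefix='0' (no match yet)
Bit 1: prefix='00' (no match yet)
Bit 2: prefix='001' -> emit 'b', reset
Bit 3: prefix='0' (no match yet)
Bit 4: prefix='01' -> emit 'l', reset
Bit 5: prefix='0' (no match yet)
Bit 6: prefix='00' (no match yet)
Bit 7: prefix='000' -> emit 'h', reset
Bit 8: prefix='0' (no match yet)
Bit 9: prefix='00' (no match yet)
Bit 10: prefix='000' -> emit 'h', reset
Bit 11: prefix='0' (no match yet)
Bit 12: prefix='01' -> emit 'l', reset
Bit 13: prefix='0' (no match yet)
Bit 14: prefix='00' (no match yet)
Bit 15: prefix='001' -> emit 'b', reset
Bit 16: prefix='0' (no match yet)
Bit 17: prefix='01' -> emit 'l', reset
Bit 18: prefix='1' -> emit 'f', reset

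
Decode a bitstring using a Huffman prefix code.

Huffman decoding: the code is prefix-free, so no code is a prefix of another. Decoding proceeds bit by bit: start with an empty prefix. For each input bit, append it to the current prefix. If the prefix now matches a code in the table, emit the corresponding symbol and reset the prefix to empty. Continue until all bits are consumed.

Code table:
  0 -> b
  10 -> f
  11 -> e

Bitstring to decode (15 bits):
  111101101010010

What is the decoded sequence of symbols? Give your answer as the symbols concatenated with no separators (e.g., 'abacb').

Answer: eebebffbf

Derivation:
Bit 0: prefix='1' (no match yet)
Bit 1: prefix='11' -> emit 'e', reset
Bit 2: prefix='1' (no match yet)
Bit 3: prefix='11' -> emit 'e', reset
Bit 4: prefix='0' -> emit 'b', reset
Bit 5: prefix='1' (no match yet)
Bit 6: prefix='11' -> emit 'e', reset
Bit 7: prefix='0' -> emit 'b', reset
Bit 8: prefix='1' (no match yet)
Bit 9: prefix='10' -> emit 'f', reset
Bit 10: prefix='1' (no match yet)
Bit 11: prefix='10' -> emit 'f', reset
Bit 12: prefix='0' -> emit 'b', reset
Bit 13: prefix='1' (no match yet)
Bit 14: prefix='10' -> emit 'f', reset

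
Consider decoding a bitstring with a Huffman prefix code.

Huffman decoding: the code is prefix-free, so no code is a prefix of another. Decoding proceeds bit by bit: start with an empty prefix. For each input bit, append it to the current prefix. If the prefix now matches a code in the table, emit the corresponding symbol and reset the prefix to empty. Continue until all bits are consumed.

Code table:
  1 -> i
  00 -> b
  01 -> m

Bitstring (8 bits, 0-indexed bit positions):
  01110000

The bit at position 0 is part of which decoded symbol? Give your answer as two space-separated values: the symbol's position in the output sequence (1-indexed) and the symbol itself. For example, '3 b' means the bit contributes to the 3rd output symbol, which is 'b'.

Answer: 1 m

Derivation:
Bit 0: prefix='0' (no match yet)
Bit 1: prefix='01' -> emit 'm', reset
Bit 2: prefix='1' -> emit 'i', reset
Bit 3: prefix='1' -> emit 'i', reset
Bit 4: prefix='0' (no match yet)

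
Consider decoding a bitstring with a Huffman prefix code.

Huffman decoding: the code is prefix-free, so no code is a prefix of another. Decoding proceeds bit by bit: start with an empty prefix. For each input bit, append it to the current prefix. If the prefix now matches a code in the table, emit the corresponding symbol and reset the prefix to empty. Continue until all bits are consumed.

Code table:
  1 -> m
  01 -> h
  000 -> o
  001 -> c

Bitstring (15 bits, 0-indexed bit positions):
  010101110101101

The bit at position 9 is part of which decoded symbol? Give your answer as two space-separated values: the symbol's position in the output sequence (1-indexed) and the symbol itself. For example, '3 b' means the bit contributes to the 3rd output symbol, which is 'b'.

Answer: 6 h

Derivation:
Bit 0: prefix='0' (no match yet)
Bit 1: prefix='01' -> emit 'h', reset
Bit 2: prefix='0' (no match yet)
Bit 3: prefix='01' -> emit 'h', reset
Bit 4: prefix='0' (no match yet)
Bit 5: prefix='01' -> emit 'h', reset
Bit 6: prefix='1' -> emit 'm', reset
Bit 7: prefix='1' -> emit 'm', reset
Bit 8: prefix='0' (no match yet)
Bit 9: prefix='01' -> emit 'h', reset
Bit 10: prefix='0' (no match yet)
Bit 11: prefix='01' -> emit 'h', reset
Bit 12: prefix='1' -> emit 'm', reset
Bit 13: prefix='0' (no match yet)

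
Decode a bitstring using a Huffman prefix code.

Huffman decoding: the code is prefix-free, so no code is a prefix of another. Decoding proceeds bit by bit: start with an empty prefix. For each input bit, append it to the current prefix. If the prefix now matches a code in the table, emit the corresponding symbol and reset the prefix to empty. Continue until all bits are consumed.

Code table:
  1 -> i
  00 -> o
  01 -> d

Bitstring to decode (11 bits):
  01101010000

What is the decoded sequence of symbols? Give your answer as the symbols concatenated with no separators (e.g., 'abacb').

Bit 0: prefix='0' (no match yet)
Bit 1: prefix='01' -> emit 'd', reset
Bit 2: prefix='1' -> emit 'i', reset
Bit 3: prefix='0' (no match yet)
Bit 4: prefix='01' -> emit 'd', reset
Bit 5: prefix='0' (no match yet)
Bit 6: prefix='01' -> emit 'd', reset
Bit 7: prefix='0' (no match yet)
Bit 8: prefix='00' -> emit 'o', reset
Bit 9: prefix='0' (no match yet)
Bit 10: prefix='00' -> emit 'o', reset

Answer: diddoo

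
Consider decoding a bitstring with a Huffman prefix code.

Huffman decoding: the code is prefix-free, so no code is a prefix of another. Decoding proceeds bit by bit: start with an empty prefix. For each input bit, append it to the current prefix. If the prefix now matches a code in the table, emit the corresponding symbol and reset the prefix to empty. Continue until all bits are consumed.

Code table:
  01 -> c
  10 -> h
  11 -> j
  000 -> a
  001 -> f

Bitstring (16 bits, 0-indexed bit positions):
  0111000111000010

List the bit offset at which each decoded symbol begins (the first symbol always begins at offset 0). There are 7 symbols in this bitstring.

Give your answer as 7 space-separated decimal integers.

Bit 0: prefix='0' (no match yet)
Bit 1: prefix='01' -> emit 'c', reset
Bit 2: prefix='1' (no match yet)
Bit 3: prefix='11' -> emit 'j', reset
Bit 4: prefix='0' (no match yet)
Bit 5: prefix='00' (no match yet)
Bit 6: prefix='000' -> emit 'a', reset
Bit 7: prefix='1' (no match yet)
Bit 8: prefix='11' -> emit 'j', reset
Bit 9: prefix='1' (no match yet)
Bit 10: prefix='10' -> emit 'h', reset
Bit 11: prefix='0' (no match yet)
Bit 12: prefix='00' (no match yet)
Bit 13: prefix='000' -> emit 'a', reset
Bit 14: prefix='1' (no match yet)
Bit 15: prefix='10' -> emit 'h', reset

Answer: 0 2 4 7 9 11 14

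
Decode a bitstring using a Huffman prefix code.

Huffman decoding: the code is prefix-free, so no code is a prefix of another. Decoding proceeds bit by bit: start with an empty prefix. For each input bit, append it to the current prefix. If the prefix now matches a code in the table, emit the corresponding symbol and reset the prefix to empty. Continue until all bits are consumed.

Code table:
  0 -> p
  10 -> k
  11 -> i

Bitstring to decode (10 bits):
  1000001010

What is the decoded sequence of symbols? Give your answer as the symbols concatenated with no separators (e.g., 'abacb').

Bit 0: prefix='1' (no match yet)
Bit 1: prefix='10' -> emit 'k', reset
Bit 2: prefix='0' -> emit 'p', reset
Bit 3: prefix='0' -> emit 'p', reset
Bit 4: prefix='0' -> emit 'p', reset
Bit 5: prefix='0' -> emit 'p', reset
Bit 6: prefix='1' (no match yet)
Bit 7: prefix='10' -> emit 'k', reset
Bit 8: prefix='1' (no match yet)
Bit 9: prefix='10' -> emit 'k', reset

Answer: kppppkk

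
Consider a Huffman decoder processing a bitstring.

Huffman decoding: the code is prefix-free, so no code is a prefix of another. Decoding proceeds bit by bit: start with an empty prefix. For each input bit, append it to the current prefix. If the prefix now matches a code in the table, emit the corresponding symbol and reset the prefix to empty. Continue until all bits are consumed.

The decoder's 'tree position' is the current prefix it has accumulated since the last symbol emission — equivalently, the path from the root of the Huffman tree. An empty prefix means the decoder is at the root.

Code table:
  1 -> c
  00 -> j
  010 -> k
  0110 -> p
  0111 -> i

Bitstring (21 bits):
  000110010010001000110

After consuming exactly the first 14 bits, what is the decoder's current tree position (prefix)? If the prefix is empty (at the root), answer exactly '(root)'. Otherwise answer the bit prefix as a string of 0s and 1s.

Bit 0: prefix='0' (no match yet)
Bit 1: prefix='00' -> emit 'j', reset
Bit 2: prefix='0' (no match yet)
Bit 3: prefix='01' (no match yet)
Bit 4: prefix='011' (no match yet)
Bit 5: prefix='0110' -> emit 'p', reset
Bit 6: prefix='0' (no match yet)
Bit 7: prefix='01' (no match yet)
Bit 8: prefix='010' -> emit 'k', reset
Bit 9: prefix='0' (no match yet)
Bit 10: prefix='01' (no match yet)
Bit 11: prefix='010' -> emit 'k', reset
Bit 12: prefix='0' (no match yet)
Bit 13: prefix='00' -> emit 'j', reset

Answer: (root)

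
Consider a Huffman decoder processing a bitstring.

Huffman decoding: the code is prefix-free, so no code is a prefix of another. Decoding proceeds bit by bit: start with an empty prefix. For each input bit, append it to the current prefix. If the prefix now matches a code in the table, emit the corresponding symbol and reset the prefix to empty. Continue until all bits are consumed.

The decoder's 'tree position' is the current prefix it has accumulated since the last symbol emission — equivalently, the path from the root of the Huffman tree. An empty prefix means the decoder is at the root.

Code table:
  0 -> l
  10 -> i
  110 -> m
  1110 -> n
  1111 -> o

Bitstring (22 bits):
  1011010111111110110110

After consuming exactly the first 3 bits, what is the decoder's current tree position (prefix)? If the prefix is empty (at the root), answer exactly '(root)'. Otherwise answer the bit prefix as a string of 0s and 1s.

Bit 0: prefix='1' (no match yet)
Bit 1: prefix='10' -> emit 'i', reset
Bit 2: prefix='1' (no match yet)

Answer: 1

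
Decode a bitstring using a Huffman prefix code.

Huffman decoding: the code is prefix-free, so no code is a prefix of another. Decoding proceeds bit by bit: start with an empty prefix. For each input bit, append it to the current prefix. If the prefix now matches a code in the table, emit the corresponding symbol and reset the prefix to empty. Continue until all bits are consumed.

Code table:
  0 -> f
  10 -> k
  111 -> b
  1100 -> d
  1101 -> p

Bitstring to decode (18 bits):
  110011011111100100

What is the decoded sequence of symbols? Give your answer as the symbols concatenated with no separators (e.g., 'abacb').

Answer: dpbdkf

Derivation:
Bit 0: prefix='1' (no match yet)
Bit 1: prefix='11' (no match yet)
Bit 2: prefix='110' (no match yet)
Bit 3: prefix='1100' -> emit 'd', reset
Bit 4: prefix='1' (no match yet)
Bit 5: prefix='11' (no match yet)
Bit 6: prefix='110' (no match yet)
Bit 7: prefix='1101' -> emit 'p', reset
Bit 8: prefix='1' (no match yet)
Bit 9: prefix='11' (no match yet)
Bit 10: prefix='111' -> emit 'b', reset
Bit 11: prefix='1' (no match yet)
Bit 12: prefix='11' (no match yet)
Bit 13: prefix='110' (no match yet)
Bit 14: prefix='1100' -> emit 'd', reset
Bit 15: prefix='1' (no match yet)
Bit 16: prefix='10' -> emit 'k', reset
Bit 17: prefix='0' -> emit 'f', reset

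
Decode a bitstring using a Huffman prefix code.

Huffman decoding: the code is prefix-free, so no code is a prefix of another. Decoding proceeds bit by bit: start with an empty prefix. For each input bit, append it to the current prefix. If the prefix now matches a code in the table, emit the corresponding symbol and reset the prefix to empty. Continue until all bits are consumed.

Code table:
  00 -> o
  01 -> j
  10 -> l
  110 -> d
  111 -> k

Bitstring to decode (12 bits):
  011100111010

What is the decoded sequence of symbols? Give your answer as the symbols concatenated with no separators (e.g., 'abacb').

Answer: jdjdl

Derivation:
Bit 0: prefix='0' (no match yet)
Bit 1: prefix='01' -> emit 'j', reset
Bit 2: prefix='1' (no match yet)
Bit 3: prefix='11' (no match yet)
Bit 4: prefix='110' -> emit 'd', reset
Bit 5: prefix='0' (no match yet)
Bit 6: prefix='01' -> emit 'j', reset
Bit 7: prefix='1' (no match yet)
Bit 8: prefix='11' (no match yet)
Bit 9: prefix='110' -> emit 'd', reset
Bit 10: prefix='1' (no match yet)
Bit 11: prefix='10' -> emit 'l', reset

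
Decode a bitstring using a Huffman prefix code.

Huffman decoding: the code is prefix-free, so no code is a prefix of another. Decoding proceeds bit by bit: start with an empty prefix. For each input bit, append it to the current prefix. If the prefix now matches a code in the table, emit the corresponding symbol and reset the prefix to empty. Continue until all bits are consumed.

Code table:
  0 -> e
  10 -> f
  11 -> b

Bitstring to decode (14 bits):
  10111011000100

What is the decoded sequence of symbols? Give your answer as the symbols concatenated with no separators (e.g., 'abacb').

Answer: fbfbeeefe

Derivation:
Bit 0: prefix='1' (no match yet)
Bit 1: prefix='10' -> emit 'f', reset
Bit 2: prefix='1' (no match yet)
Bit 3: prefix='11' -> emit 'b', reset
Bit 4: prefix='1' (no match yet)
Bit 5: prefix='10' -> emit 'f', reset
Bit 6: prefix='1' (no match yet)
Bit 7: prefix='11' -> emit 'b', reset
Bit 8: prefix='0' -> emit 'e', reset
Bit 9: prefix='0' -> emit 'e', reset
Bit 10: prefix='0' -> emit 'e', reset
Bit 11: prefix='1' (no match yet)
Bit 12: prefix='10' -> emit 'f', reset
Bit 13: prefix='0' -> emit 'e', reset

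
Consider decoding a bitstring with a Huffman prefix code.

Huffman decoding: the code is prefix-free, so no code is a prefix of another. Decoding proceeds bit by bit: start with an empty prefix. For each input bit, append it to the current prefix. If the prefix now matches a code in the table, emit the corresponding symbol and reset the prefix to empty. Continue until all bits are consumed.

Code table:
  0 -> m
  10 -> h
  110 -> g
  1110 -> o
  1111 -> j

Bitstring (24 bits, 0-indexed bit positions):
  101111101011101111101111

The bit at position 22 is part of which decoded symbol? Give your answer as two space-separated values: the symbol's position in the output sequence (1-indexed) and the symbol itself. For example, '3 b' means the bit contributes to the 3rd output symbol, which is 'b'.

Answer: 8 j

Derivation:
Bit 0: prefix='1' (no match yet)
Bit 1: prefix='10' -> emit 'h', reset
Bit 2: prefix='1' (no match yet)
Bit 3: prefix='11' (no match yet)
Bit 4: prefix='111' (no match yet)
Bit 5: prefix='1111' -> emit 'j', reset
Bit 6: prefix='1' (no match yet)
Bit 7: prefix='10' -> emit 'h', reset
Bit 8: prefix='1' (no match yet)
Bit 9: prefix='10' -> emit 'h', reset
Bit 10: prefix='1' (no match yet)
Bit 11: prefix='11' (no match yet)
Bit 12: prefix='111' (no match yet)
Bit 13: prefix='1110' -> emit 'o', reset
Bit 14: prefix='1' (no match yet)
Bit 15: prefix='11' (no match yet)
Bit 16: prefix='111' (no match yet)
Bit 17: prefix='1111' -> emit 'j', reset
Bit 18: prefix='1' (no match yet)
Bit 19: prefix='10' -> emit 'h', reset
Bit 20: prefix='1' (no match yet)
Bit 21: prefix='11' (no match yet)
Bit 22: prefix='111' (no match yet)
Bit 23: prefix='1111' -> emit 'j', reset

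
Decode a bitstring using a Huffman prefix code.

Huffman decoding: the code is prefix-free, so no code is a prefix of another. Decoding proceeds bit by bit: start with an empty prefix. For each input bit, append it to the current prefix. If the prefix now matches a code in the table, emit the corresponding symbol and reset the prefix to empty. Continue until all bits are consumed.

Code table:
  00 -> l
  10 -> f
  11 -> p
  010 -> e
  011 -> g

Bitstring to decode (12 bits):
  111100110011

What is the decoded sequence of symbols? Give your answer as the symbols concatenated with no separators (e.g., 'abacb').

Answer: pplplp

Derivation:
Bit 0: prefix='1' (no match yet)
Bit 1: prefix='11' -> emit 'p', reset
Bit 2: prefix='1' (no match yet)
Bit 3: prefix='11' -> emit 'p', reset
Bit 4: prefix='0' (no match yet)
Bit 5: prefix='00' -> emit 'l', reset
Bit 6: prefix='1' (no match yet)
Bit 7: prefix='11' -> emit 'p', reset
Bit 8: prefix='0' (no match yet)
Bit 9: prefix='00' -> emit 'l', reset
Bit 10: prefix='1' (no match yet)
Bit 11: prefix='11' -> emit 'p', reset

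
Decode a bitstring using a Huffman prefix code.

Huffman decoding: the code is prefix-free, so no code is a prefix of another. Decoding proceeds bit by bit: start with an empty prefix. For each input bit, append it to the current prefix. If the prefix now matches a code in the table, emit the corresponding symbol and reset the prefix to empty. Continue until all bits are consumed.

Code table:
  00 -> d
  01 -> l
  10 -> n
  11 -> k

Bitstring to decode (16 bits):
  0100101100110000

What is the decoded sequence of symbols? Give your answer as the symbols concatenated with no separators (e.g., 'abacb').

Answer: ldnkdkdd

Derivation:
Bit 0: prefix='0' (no match yet)
Bit 1: prefix='01' -> emit 'l', reset
Bit 2: prefix='0' (no match yet)
Bit 3: prefix='00' -> emit 'd', reset
Bit 4: prefix='1' (no match yet)
Bit 5: prefix='10' -> emit 'n', reset
Bit 6: prefix='1' (no match yet)
Bit 7: prefix='11' -> emit 'k', reset
Bit 8: prefix='0' (no match yet)
Bit 9: prefix='00' -> emit 'd', reset
Bit 10: prefix='1' (no match yet)
Bit 11: prefix='11' -> emit 'k', reset
Bit 12: prefix='0' (no match yet)
Bit 13: prefix='00' -> emit 'd', reset
Bit 14: prefix='0' (no match yet)
Bit 15: prefix='00' -> emit 'd', reset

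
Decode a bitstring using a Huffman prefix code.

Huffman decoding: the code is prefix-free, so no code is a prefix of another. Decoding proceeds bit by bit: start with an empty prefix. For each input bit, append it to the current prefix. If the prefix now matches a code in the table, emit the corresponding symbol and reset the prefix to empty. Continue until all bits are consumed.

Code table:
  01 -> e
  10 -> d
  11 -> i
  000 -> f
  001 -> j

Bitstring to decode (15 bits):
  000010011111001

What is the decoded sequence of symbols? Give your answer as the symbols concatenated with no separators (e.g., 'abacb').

Answer: fejiij

Derivation:
Bit 0: prefix='0' (no match yet)
Bit 1: prefix='00' (no match yet)
Bit 2: prefix='000' -> emit 'f', reset
Bit 3: prefix='0' (no match yet)
Bit 4: prefix='01' -> emit 'e', reset
Bit 5: prefix='0' (no match yet)
Bit 6: prefix='00' (no match yet)
Bit 7: prefix='001' -> emit 'j', reset
Bit 8: prefix='1' (no match yet)
Bit 9: prefix='11' -> emit 'i', reset
Bit 10: prefix='1' (no match yet)
Bit 11: prefix='11' -> emit 'i', reset
Bit 12: prefix='0' (no match yet)
Bit 13: prefix='00' (no match yet)
Bit 14: prefix='001' -> emit 'j', reset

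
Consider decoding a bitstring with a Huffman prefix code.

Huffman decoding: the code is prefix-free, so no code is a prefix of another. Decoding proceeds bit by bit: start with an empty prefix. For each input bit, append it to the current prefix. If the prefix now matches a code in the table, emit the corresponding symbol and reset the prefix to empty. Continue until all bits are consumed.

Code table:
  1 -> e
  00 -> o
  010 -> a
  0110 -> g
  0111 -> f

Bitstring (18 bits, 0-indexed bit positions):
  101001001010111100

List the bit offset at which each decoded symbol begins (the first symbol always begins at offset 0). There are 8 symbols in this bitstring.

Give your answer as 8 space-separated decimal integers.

Answer: 0 1 4 7 10 11 15 16

Derivation:
Bit 0: prefix='1' -> emit 'e', reset
Bit 1: prefix='0' (no match yet)
Bit 2: prefix='01' (no match yet)
Bit 3: prefix='010' -> emit 'a', reset
Bit 4: prefix='0' (no match yet)
Bit 5: prefix='01' (no match yet)
Bit 6: prefix='010' -> emit 'a', reset
Bit 7: prefix='0' (no match yet)
Bit 8: prefix='01' (no match yet)
Bit 9: prefix='010' -> emit 'a', reset
Bit 10: prefix='1' -> emit 'e', reset
Bit 11: prefix='0' (no match yet)
Bit 12: prefix='01' (no match yet)
Bit 13: prefix='011' (no match yet)
Bit 14: prefix='0111' -> emit 'f', reset
Bit 15: prefix='1' -> emit 'e', reset
Bit 16: prefix='0' (no match yet)
Bit 17: prefix='00' -> emit 'o', reset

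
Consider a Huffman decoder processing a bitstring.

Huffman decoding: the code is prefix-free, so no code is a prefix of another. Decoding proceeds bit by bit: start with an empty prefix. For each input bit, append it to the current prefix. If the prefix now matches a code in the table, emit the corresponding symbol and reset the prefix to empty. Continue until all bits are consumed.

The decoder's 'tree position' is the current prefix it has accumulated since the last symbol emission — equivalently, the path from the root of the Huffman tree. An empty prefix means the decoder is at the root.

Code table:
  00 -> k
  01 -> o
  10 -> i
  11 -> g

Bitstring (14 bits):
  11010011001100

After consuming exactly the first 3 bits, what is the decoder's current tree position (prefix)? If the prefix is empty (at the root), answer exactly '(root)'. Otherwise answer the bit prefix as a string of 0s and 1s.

Bit 0: prefix='1' (no match yet)
Bit 1: prefix='11' -> emit 'g', reset
Bit 2: prefix='0' (no match yet)

Answer: 0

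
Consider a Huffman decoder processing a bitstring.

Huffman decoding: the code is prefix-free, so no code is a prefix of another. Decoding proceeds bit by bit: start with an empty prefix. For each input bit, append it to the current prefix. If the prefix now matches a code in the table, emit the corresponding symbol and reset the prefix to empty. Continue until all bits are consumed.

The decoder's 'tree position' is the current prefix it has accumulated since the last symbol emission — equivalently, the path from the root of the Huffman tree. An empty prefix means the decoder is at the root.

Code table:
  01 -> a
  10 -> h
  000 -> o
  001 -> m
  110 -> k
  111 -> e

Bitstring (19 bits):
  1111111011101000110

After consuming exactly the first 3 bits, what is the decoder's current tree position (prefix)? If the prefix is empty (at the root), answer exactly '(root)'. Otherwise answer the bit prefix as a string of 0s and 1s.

Bit 0: prefix='1' (no match yet)
Bit 1: prefix='11' (no match yet)
Bit 2: prefix='111' -> emit 'e', reset

Answer: (root)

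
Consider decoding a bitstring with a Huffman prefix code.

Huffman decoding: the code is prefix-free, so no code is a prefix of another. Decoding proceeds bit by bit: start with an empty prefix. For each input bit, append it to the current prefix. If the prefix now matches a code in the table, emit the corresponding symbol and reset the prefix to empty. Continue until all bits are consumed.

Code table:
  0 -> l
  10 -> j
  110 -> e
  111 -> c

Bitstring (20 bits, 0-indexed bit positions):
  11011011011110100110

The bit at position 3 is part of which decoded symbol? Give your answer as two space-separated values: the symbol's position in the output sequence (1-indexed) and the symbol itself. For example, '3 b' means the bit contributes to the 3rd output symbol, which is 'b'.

Bit 0: prefix='1' (no match yet)
Bit 1: prefix='11' (no match yet)
Bit 2: prefix='110' -> emit 'e', reset
Bit 3: prefix='1' (no match yet)
Bit 4: prefix='11' (no match yet)
Bit 5: prefix='110' -> emit 'e', reset
Bit 6: prefix='1' (no match yet)
Bit 7: prefix='11' (no match yet)

Answer: 2 e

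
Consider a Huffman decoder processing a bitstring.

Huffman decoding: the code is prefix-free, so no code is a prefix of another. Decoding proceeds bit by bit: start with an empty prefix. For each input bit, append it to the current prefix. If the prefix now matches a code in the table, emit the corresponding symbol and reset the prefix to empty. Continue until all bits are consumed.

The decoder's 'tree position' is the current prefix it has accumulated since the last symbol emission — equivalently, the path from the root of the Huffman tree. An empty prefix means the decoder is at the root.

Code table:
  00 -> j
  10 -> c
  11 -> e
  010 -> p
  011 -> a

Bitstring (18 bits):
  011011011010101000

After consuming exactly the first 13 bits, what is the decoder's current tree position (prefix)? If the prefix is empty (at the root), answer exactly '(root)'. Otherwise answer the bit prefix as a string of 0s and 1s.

Bit 0: prefix='0' (no match yet)
Bit 1: prefix='01' (no match yet)
Bit 2: prefix='011' -> emit 'a', reset
Bit 3: prefix='0' (no match yet)
Bit 4: prefix='01' (no match yet)
Bit 5: prefix='011' -> emit 'a', reset
Bit 6: prefix='0' (no match yet)
Bit 7: prefix='01' (no match yet)
Bit 8: prefix='011' -> emit 'a', reset
Bit 9: prefix='0' (no match yet)
Bit 10: prefix='01' (no match yet)
Bit 11: prefix='010' -> emit 'p', reset
Bit 12: prefix='1' (no match yet)

Answer: 1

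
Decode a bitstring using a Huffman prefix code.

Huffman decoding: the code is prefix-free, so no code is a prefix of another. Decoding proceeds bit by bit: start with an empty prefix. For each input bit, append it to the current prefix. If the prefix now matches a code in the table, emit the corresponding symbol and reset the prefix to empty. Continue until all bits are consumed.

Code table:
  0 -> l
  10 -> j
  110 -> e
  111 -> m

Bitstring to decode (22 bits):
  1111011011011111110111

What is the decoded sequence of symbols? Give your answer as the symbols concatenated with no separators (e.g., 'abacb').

Answer: mjeemmjm

Derivation:
Bit 0: prefix='1' (no match yet)
Bit 1: prefix='11' (no match yet)
Bit 2: prefix='111' -> emit 'm', reset
Bit 3: prefix='1' (no match yet)
Bit 4: prefix='10' -> emit 'j', reset
Bit 5: prefix='1' (no match yet)
Bit 6: prefix='11' (no match yet)
Bit 7: prefix='110' -> emit 'e', reset
Bit 8: prefix='1' (no match yet)
Bit 9: prefix='11' (no match yet)
Bit 10: prefix='110' -> emit 'e', reset
Bit 11: prefix='1' (no match yet)
Bit 12: prefix='11' (no match yet)
Bit 13: prefix='111' -> emit 'm', reset
Bit 14: prefix='1' (no match yet)
Bit 15: prefix='11' (no match yet)
Bit 16: prefix='111' -> emit 'm', reset
Bit 17: prefix='1' (no match yet)
Bit 18: prefix='10' -> emit 'j', reset
Bit 19: prefix='1' (no match yet)
Bit 20: prefix='11' (no match yet)
Bit 21: prefix='111' -> emit 'm', reset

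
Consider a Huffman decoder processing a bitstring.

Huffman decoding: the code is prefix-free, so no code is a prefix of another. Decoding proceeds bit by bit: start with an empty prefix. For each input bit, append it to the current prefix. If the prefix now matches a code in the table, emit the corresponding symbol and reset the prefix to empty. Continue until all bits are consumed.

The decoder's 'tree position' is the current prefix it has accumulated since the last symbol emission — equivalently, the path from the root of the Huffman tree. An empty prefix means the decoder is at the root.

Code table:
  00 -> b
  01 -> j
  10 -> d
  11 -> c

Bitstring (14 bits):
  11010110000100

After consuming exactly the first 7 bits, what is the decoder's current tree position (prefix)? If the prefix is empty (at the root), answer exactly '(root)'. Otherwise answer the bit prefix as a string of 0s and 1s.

Answer: 1

Derivation:
Bit 0: prefix='1' (no match yet)
Bit 1: prefix='11' -> emit 'c', reset
Bit 2: prefix='0' (no match yet)
Bit 3: prefix='01' -> emit 'j', reset
Bit 4: prefix='0' (no match yet)
Bit 5: prefix='01' -> emit 'j', reset
Bit 6: prefix='1' (no match yet)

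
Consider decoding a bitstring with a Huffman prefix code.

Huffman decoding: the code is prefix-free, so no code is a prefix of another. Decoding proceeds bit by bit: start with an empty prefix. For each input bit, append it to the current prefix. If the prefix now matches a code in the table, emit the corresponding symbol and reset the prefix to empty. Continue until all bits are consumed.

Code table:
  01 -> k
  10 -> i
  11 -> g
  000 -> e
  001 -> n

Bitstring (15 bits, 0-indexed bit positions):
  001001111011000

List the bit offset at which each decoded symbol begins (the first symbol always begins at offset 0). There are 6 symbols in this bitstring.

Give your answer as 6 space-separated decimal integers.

Bit 0: prefix='0' (no match yet)
Bit 1: prefix='00' (no match yet)
Bit 2: prefix='001' -> emit 'n', reset
Bit 3: prefix='0' (no match yet)
Bit 4: prefix='00' (no match yet)
Bit 5: prefix='001' -> emit 'n', reset
Bit 6: prefix='1' (no match yet)
Bit 7: prefix='11' -> emit 'g', reset
Bit 8: prefix='1' (no match yet)
Bit 9: prefix='10' -> emit 'i', reset
Bit 10: prefix='1' (no match yet)
Bit 11: prefix='11' -> emit 'g', reset
Bit 12: prefix='0' (no match yet)
Bit 13: prefix='00' (no match yet)
Bit 14: prefix='000' -> emit 'e', reset

Answer: 0 3 6 8 10 12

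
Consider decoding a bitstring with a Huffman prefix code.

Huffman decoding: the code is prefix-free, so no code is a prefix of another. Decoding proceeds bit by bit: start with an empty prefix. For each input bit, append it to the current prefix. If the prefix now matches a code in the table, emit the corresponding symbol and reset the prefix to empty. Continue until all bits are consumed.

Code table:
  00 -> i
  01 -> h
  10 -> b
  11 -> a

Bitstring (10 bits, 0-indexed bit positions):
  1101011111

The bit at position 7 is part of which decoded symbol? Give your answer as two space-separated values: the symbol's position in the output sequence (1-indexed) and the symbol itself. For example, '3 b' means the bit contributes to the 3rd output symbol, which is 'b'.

Bit 0: prefix='1' (no match yet)
Bit 1: prefix='11' -> emit 'a', reset
Bit 2: prefix='0' (no match yet)
Bit 3: prefix='01' -> emit 'h', reset
Bit 4: prefix='0' (no match yet)
Bit 5: prefix='01' -> emit 'h', reset
Bit 6: prefix='1' (no match yet)
Bit 7: prefix='11' -> emit 'a', reset
Bit 8: prefix='1' (no match yet)
Bit 9: prefix='11' -> emit 'a', reset

Answer: 4 a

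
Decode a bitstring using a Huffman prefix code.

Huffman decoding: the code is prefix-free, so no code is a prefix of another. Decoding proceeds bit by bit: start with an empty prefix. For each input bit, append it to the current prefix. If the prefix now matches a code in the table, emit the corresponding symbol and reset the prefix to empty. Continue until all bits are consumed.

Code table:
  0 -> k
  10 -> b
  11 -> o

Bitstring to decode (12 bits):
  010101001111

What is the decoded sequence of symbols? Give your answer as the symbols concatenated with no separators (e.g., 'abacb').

Bit 0: prefix='0' -> emit 'k', reset
Bit 1: prefix='1' (no match yet)
Bit 2: prefix='10' -> emit 'b', reset
Bit 3: prefix='1' (no match yet)
Bit 4: prefix='10' -> emit 'b', reset
Bit 5: prefix='1' (no match yet)
Bit 6: prefix='10' -> emit 'b', reset
Bit 7: prefix='0' -> emit 'k', reset
Bit 8: prefix='1' (no match yet)
Bit 9: prefix='11' -> emit 'o', reset
Bit 10: prefix='1' (no match yet)
Bit 11: prefix='11' -> emit 'o', reset

Answer: kbbbkoo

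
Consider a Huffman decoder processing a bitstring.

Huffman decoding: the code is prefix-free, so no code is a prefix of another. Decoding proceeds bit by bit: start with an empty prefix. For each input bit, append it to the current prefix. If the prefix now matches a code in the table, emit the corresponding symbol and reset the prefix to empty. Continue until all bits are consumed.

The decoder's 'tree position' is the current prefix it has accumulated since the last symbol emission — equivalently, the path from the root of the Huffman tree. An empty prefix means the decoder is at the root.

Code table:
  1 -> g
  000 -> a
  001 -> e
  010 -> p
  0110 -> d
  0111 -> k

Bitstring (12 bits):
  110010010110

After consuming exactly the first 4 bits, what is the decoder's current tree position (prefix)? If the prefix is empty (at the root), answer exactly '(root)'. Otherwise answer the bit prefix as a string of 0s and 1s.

Bit 0: prefix='1' -> emit 'g', reset
Bit 1: prefix='1' -> emit 'g', reset
Bit 2: prefix='0' (no match yet)
Bit 3: prefix='00' (no match yet)

Answer: 00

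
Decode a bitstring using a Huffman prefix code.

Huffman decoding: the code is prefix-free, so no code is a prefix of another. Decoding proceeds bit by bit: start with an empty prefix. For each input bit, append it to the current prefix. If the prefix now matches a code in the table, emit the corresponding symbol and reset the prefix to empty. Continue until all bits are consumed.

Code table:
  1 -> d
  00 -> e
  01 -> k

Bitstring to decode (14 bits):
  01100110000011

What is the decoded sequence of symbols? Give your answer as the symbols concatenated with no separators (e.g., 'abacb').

Bit 0: prefix='0' (no match yet)
Bit 1: prefix='01' -> emit 'k', reset
Bit 2: prefix='1' -> emit 'd', reset
Bit 3: prefix='0' (no match yet)
Bit 4: prefix='00' -> emit 'e', reset
Bit 5: prefix='1' -> emit 'd', reset
Bit 6: prefix='1' -> emit 'd', reset
Bit 7: prefix='0' (no match yet)
Bit 8: prefix='00' -> emit 'e', reset
Bit 9: prefix='0' (no match yet)
Bit 10: prefix='00' -> emit 'e', reset
Bit 11: prefix='0' (no match yet)
Bit 12: prefix='01' -> emit 'k', reset
Bit 13: prefix='1' -> emit 'd', reset

Answer: kdeddeekd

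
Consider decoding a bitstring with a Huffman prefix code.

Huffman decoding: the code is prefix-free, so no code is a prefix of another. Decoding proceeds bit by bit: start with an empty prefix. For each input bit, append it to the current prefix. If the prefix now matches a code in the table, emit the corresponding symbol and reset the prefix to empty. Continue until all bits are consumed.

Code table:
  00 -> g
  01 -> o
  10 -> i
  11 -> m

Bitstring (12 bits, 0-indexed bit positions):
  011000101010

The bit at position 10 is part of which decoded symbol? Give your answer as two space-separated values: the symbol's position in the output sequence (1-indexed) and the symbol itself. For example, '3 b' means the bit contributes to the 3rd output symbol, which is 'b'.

Bit 0: prefix='0' (no match yet)
Bit 1: prefix='01' -> emit 'o', reset
Bit 2: prefix='1' (no match yet)
Bit 3: prefix='10' -> emit 'i', reset
Bit 4: prefix='0' (no match yet)
Bit 5: prefix='00' -> emit 'g', reset
Bit 6: prefix='1' (no match yet)
Bit 7: prefix='10' -> emit 'i', reset
Bit 8: prefix='1' (no match yet)
Bit 9: prefix='10' -> emit 'i', reset
Bit 10: prefix='1' (no match yet)
Bit 11: prefix='10' -> emit 'i', reset

Answer: 6 i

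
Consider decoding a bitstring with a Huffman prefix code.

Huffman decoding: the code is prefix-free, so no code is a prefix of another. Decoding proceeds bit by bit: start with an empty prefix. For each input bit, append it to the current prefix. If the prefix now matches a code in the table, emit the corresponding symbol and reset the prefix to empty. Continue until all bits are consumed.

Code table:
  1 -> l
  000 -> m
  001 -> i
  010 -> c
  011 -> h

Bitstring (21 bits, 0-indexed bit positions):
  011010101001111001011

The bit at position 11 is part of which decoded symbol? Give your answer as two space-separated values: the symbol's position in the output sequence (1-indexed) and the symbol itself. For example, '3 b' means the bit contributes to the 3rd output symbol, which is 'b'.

Answer: 5 h

Derivation:
Bit 0: prefix='0' (no match yet)
Bit 1: prefix='01' (no match yet)
Bit 2: prefix='011' -> emit 'h', reset
Bit 3: prefix='0' (no match yet)
Bit 4: prefix='01' (no match yet)
Bit 5: prefix='010' -> emit 'c', reset
Bit 6: prefix='1' -> emit 'l', reset
Bit 7: prefix='0' (no match yet)
Bit 8: prefix='01' (no match yet)
Bit 9: prefix='010' -> emit 'c', reset
Bit 10: prefix='0' (no match yet)
Bit 11: prefix='01' (no match yet)
Bit 12: prefix='011' -> emit 'h', reset
Bit 13: prefix='1' -> emit 'l', reset
Bit 14: prefix='1' -> emit 'l', reset
Bit 15: prefix='0' (no match yet)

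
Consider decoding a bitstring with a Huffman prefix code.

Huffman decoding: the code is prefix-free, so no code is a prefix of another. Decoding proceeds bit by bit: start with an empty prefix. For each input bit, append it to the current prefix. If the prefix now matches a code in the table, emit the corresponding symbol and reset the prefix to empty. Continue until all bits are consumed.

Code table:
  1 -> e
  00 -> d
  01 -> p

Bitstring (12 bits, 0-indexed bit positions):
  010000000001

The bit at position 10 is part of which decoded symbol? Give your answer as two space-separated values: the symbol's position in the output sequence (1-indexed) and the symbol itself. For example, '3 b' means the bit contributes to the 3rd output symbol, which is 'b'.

Bit 0: prefix='0' (no match yet)
Bit 1: prefix='01' -> emit 'p', reset
Bit 2: prefix='0' (no match yet)
Bit 3: prefix='00' -> emit 'd', reset
Bit 4: prefix='0' (no match yet)
Bit 5: prefix='00' -> emit 'd', reset
Bit 6: prefix='0' (no match yet)
Bit 7: prefix='00' -> emit 'd', reset
Bit 8: prefix='0' (no match yet)
Bit 9: prefix='00' -> emit 'd', reset
Bit 10: prefix='0' (no match yet)
Bit 11: prefix='01' -> emit 'p', reset

Answer: 6 p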